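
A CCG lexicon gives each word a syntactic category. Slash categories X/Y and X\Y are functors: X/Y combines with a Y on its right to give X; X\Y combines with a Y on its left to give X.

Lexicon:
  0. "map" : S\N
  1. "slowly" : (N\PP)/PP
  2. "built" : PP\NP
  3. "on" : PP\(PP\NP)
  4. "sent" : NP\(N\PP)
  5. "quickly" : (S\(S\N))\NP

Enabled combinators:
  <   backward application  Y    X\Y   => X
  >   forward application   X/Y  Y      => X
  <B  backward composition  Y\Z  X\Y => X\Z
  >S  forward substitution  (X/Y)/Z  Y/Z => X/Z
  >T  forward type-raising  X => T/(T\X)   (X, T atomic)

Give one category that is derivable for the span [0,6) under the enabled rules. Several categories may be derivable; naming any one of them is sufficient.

[0,6] S   <
  [0,1] "map" : S\N
  [1,6] S\(S\N)   <
    [1,5] NP   <
      [1,4] N\PP   >
        [1,2] "slowly" : (N\PP)/PP
        [2,4] PP   <
          [2,3] "built" : PP\NP
          [3,4] "on" : PP\(PP\NP)
      [4,5] "sent" : NP\(N\PP)
    [5,6] "quickly" : (S\(S\N))\NP

S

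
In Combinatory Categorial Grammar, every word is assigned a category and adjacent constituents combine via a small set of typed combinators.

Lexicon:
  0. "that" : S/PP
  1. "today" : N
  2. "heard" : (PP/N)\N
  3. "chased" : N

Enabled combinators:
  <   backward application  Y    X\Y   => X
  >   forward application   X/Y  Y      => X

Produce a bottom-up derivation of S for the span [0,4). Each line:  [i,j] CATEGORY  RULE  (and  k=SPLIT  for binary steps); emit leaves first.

[0,4] S   >
  [0,1] "that" : S/PP
  [1,4] PP   >
    [1,3] PP/N   <
      [1,2] "today" : N
      [2,3] "heard" : (PP/N)\N
    [3,4] "chased" : N

[0,1] S/PP  lex  "that"
[1,2] N  lex  "today"
[2,3] (PP/N)\N  lex  "heard"
[1,3] PP/N  <  k=2
[3,4] N  lex  "chased"
[1,4] PP  >  k=3
[0,4] S  >  k=1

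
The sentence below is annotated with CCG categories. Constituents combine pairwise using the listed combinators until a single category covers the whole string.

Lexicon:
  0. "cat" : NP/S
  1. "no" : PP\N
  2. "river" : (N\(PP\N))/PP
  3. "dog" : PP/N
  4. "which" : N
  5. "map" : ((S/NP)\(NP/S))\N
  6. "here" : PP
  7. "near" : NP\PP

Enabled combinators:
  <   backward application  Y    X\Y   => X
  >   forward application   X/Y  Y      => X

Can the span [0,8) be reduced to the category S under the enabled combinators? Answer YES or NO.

[0,8] S   >
  [0,6] S/NP   <
    [0,1] "cat" : NP/S
    [1,6] (S/NP)\(NP/S)   <
      [1,5] N   <
        [1,2] "no" : PP\N
        [2,5] N\(PP\N)   >
          [2,3] "river" : (N\(PP\N))/PP
          [3,5] PP   >
            [3,4] "dog" : PP/N
            [4,5] "which" : N
      [5,6] "map" : ((S/NP)\(NP/S))\N
  [6,8] NP   <
    [6,7] "here" : PP
    [7,8] "near" : NP\PP

YES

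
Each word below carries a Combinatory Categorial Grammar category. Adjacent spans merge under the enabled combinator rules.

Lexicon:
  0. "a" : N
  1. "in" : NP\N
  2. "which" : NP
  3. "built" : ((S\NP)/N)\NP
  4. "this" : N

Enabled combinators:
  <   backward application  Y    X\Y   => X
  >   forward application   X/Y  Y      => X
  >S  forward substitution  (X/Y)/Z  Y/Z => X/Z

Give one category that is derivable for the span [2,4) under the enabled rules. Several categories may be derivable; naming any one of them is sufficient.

(S\NP)/N

[0,5] S   <
  [0,2] NP   <
    [0,1] "a" : N
    [1,2] "in" : NP\N
  [2,5] S\NP   >
    [2,4] (S\NP)/N   <
      [2,3] "which" : NP
      [3,4] "built" : ((S\NP)/N)\NP
    [4,5] "this" : N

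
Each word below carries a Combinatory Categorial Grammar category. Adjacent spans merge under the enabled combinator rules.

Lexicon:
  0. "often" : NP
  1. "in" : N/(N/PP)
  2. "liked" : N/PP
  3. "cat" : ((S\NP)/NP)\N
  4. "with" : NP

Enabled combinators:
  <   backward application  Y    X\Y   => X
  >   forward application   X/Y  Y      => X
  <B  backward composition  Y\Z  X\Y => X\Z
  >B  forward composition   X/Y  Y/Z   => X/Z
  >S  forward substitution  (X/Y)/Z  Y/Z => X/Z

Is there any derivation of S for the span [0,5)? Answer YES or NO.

YES

[0,5] S   <
  [0,1] "often" : NP
  [1,5] S\NP   >
    [1,4] (S\NP)/NP   <
      [1,3] N   >
        [1,2] "in" : N/(N/PP)
        [2,3] "liked" : N/PP
      [3,4] "cat" : ((S\NP)/NP)\N
    [4,5] "with" : NP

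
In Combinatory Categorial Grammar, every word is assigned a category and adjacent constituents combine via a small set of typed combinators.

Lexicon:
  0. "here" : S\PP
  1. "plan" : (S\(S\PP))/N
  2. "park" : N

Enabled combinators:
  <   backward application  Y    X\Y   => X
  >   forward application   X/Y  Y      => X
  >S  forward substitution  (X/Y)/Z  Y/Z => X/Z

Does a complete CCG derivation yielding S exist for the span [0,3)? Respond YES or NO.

YES

[0,3] S   <
  [0,1] "here" : S\PP
  [1,3] S\(S\PP)   >
    [1,2] "plan" : (S\(S\PP))/N
    [2,3] "park" : N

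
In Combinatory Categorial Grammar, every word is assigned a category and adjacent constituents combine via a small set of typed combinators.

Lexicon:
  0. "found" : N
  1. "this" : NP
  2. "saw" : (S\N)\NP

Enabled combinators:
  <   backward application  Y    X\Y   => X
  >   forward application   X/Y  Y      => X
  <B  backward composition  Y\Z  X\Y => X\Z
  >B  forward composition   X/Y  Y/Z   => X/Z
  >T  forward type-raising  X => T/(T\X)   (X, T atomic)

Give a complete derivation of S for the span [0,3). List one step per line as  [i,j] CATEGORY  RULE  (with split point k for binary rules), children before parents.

[0,3] S   <
  [0,1] "found" : N
  [1,3] S\N   <
    [1,2] "this" : NP
    [2,3] "saw" : (S\N)\NP

[0,1] N  lex  "found"
[1,2] NP  lex  "this"
[2,3] (S\N)\NP  lex  "saw"
[1,3] S\N  <  k=2
[0,3] S  <  k=1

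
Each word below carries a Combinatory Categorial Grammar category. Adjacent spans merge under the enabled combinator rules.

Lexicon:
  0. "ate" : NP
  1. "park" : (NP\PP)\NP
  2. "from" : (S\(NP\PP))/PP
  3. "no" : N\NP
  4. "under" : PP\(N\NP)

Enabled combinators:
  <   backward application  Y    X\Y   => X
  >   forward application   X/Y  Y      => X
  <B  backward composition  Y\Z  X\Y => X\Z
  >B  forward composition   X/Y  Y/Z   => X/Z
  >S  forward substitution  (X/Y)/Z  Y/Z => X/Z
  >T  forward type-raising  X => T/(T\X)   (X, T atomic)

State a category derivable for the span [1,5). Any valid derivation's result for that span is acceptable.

[0,5] S   >
  [0,1] S/(S\NP)   >T
    [0,1] "ate" : NP
  [1,5] S\NP   <B
    [1,2] "park" : (NP\PP)\NP
    [2,5] S\(NP\PP)   >
      [2,3] "from" : (S\(NP\PP))/PP
      [3,5] PP   <
        [3,4] "no" : N\NP
        [4,5] "under" : PP\(N\NP)

S\NP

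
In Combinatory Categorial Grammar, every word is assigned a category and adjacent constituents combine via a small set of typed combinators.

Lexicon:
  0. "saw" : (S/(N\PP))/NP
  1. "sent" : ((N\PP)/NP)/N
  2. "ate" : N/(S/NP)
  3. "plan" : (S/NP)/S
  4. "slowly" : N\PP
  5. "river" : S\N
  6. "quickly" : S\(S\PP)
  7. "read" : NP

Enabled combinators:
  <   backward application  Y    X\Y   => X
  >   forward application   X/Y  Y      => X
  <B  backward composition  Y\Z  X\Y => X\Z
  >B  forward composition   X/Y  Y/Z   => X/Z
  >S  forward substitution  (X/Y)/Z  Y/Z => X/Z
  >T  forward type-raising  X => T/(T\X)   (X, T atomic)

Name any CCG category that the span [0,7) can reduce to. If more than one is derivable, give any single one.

S/NP

[0,8] S   >
  [0,7] S/NP   >S
    [0,1] "saw" : (S/(N\PP))/NP
    [1,7] (N\PP)/NP   >
      [1,2] "sent" : ((N\PP)/NP)/N
      [2,7] N   >
        [2,4] N/S   >B
          [2,3] "ate" : N/(S/NP)
          [3,4] "plan" : (S/NP)/S
        [4,7] S   <
          [4,6] S\PP   <B
            [4,5] "slowly" : N\PP
            [5,6] "river" : S\N
          [6,7] "quickly" : S\(S\PP)
  [7,8] "read" : NP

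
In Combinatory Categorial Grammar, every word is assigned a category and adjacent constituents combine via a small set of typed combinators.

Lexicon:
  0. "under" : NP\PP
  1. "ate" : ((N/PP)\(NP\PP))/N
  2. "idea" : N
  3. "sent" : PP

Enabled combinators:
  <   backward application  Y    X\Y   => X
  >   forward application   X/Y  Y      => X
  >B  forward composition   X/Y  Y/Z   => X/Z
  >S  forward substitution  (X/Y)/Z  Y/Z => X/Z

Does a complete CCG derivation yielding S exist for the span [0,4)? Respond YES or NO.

NP\PP ((N/PP)\(NP\PP))/N N PP
CKY chart[0,4] = {N}; S ∉ chart

NO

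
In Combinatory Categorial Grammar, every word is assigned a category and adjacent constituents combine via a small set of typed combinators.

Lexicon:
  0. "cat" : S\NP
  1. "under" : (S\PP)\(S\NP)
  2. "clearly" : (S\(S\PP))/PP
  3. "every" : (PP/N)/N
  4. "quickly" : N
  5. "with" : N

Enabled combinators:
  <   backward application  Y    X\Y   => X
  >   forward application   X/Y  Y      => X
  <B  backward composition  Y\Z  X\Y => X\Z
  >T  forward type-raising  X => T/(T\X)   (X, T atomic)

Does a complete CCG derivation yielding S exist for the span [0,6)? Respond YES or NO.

YES

[0,6] S   <
  [0,2] S\PP   <
    [0,1] "cat" : S\NP
    [1,2] "under" : (S\PP)\(S\NP)
  [2,6] S\(S\PP)   >
    [2,3] "clearly" : (S\(S\PP))/PP
    [3,6] PP   >
      [3,5] PP/N   >
        [3,4] "every" : (PP/N)/N
        [4,5] "quickly" : N
      [5,6] "with" : N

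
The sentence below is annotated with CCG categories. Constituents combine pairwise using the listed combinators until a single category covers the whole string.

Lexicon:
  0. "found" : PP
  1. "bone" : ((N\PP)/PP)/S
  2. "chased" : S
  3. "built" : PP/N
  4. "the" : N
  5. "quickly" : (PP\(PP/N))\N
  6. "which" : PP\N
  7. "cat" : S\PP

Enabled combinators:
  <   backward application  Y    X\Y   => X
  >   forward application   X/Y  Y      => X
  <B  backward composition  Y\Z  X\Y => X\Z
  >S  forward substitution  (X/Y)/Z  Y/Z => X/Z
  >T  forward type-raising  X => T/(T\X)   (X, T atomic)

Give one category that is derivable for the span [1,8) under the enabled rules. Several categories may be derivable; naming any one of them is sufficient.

[0,8] S   >
  [0,1] S/(S\PP)   >T
    [0,1] "found" : PP
  [1,8] S\PP   <B
    [1,6] N\PP   >
      [1,3] (N\PP)/PP   >
        [1,2] "bone" : ((N\PP)/PP)/S
        [2,3] "chased" : S
      [3,6] PP   <
        [3,4] "built" : PP/N
        [4,6] PP\(PP/N)   <
          [4,5] "the" : N
          [5,6] "quickly" : (PP\(PP/N))\N
    [6,8] S\N   <B
      [6,7] "which" : PP\N
      [7,8] "cat" : S\PP

S\PP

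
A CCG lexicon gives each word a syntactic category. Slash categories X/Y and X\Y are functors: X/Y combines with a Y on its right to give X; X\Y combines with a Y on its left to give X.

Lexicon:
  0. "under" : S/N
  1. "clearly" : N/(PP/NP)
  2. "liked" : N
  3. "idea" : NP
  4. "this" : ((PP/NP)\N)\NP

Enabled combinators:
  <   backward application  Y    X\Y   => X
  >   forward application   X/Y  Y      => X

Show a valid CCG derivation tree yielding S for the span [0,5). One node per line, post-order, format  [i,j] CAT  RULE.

[0,5] S   >
  [0,1] "under" : S/N
  [1,5] N   >
    [1,2] "clearly" : N/(PP/NP)
    [2,5] PP/NP   <
      [2,3] "liked" : N
      [3,5] (PP/NP)\N   <
        [3,4] "idea" : NP
        [4,5] "this" : ((PP/NP)\N)\NP

[0,1] S/N  lex  "under"
[1,2] N/(PP/NP)  lex  "clearly"
[2,3] N  lex  "liked"
[3,4] NP  lex  "idea"
[4,5] ((PP/NP)\N)\NP  lex  "this"
[3,5] (PP/NP)\N  <  k=4
[2,5] PP/NP  <  k=3
[1,5] N  >  k=2
[0,5] S  >  k=1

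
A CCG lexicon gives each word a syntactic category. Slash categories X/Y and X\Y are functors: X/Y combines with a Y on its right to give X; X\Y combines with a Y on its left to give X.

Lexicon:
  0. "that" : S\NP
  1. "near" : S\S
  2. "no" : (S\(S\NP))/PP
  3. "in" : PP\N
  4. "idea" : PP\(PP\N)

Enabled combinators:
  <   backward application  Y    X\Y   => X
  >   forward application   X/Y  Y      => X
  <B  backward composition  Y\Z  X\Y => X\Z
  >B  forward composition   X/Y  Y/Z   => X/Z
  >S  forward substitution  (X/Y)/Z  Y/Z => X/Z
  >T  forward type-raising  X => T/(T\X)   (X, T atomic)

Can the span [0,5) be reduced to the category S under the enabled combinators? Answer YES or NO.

YES

[0,5] S   <
  [0,2] S\NP   <B
    [0,1] "that" : S\NP
    [1,2] "near" : S\S
  [2,5] S\(S\NP)   >
    [2,3] "no" : (S\(S\NP))/PP
    [3,5] PP   <
      [3,4] "in" : PP\N
      [4,5] "idea" : PP\(PP\N)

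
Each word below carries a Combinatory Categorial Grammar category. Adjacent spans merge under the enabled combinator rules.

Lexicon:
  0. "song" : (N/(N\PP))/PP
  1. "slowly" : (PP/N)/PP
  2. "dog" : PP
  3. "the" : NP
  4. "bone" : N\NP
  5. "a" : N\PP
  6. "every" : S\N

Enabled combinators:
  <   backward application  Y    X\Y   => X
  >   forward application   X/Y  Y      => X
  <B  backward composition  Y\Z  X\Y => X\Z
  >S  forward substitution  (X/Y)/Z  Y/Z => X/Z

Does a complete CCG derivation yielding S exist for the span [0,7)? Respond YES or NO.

[0,7] S   <
  [0,6] N   >
    [0,5] N/(N\PP)   >
      [0,1] "song" : (N/(N\PP))/PP
      [1,5] PP   >
        [1,3] PP/N   >
          [1,2] "slowly" : (PP/N)/PP
          [2,3] "dog" : PP
        [3,5] N   <
          [3,4] "the" : NP
          [4,5] "bone" : N\NP
    [5,6] "a" : N\PP
  [6,7] "every" : S\N

YES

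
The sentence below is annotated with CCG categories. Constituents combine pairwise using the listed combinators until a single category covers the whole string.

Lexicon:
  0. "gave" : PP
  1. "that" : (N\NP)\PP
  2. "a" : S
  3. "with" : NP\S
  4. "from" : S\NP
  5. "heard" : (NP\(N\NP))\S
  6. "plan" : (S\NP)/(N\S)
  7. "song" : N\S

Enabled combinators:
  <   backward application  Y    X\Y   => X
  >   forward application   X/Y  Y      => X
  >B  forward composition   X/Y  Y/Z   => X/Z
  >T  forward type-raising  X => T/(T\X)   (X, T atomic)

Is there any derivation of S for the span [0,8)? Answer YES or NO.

[0,8] S   <
  [0,6] NP   <
    [0,2] N\NP   <
      [0,1] "gave" : PP
      [1,2] "that" : (N\NP)\PP
    [2,6] NP\(N\NP)   <
      [2,5] S   <
        [2,4] NP   <
          [2,3] "a" : S
          [3,4] "with" : NP\S
        [4,5] "from" : S\NP
      [5,6] "heard" : (NP\(N\NP))\S
  [6,8] S\NP   >
    [6,7] "plan" : (S\NP)/(N\S)
    [7,8] "song" : N\S

YES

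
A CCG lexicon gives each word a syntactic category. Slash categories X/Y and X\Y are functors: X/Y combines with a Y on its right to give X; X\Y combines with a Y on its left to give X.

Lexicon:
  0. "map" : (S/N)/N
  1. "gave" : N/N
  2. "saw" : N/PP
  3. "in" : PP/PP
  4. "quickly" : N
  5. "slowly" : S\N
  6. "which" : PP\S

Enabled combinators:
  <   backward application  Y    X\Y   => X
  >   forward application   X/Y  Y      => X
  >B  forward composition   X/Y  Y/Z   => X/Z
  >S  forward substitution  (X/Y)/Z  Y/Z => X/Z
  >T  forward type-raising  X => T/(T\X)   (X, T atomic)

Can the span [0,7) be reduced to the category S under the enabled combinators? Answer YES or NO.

[0,7] S   >
  [0,2] S/N   >S
    [0,1] "map" : (S/N)/N
    [1,2] "gave" : N/N
  [2,7] N   >
    [2,4] N/PP   >B
      [2,3] "saw" : N/PP
      [3,4] "in" : PP/PP
    [4,7] PP   <
      [4,6] S   >
        [4,5] S/(S\N)   >T
          [4,5] "quickly" : N
        [5,6] "slowly" : S\N
      [6,7] "which" : PP\S

YES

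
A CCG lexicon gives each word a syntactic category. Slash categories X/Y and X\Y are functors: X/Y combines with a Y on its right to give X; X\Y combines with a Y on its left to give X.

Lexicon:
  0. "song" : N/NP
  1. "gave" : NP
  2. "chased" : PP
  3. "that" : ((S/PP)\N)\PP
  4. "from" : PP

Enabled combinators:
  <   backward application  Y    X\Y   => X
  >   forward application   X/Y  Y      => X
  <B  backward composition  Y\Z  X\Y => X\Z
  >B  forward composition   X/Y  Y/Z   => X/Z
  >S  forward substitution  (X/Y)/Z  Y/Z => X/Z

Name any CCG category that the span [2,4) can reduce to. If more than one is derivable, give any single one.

(S/PP)\N

[0,5] S   >
  [0,4] S/PP   <
    [0,2] N   >
      [0,1] "song" : N/NP
      [1,2] "gave" : NP
    [2,4] (S/PP)\N   <
      [2,3] "chased" : PP
      [3,4] "that" : ((S/PP)\N)\PP
  [4,5] "from" : PP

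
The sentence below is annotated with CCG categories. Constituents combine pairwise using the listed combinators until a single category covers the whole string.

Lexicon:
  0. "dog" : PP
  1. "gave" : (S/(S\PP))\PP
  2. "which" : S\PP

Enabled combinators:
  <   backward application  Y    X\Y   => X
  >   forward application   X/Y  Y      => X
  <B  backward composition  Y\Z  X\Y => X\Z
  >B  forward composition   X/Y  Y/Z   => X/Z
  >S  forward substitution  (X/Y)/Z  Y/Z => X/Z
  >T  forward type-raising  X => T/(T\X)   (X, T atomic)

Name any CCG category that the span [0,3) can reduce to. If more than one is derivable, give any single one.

[0,3] S   >
  [0,2] S/(S\PP)   <
    [0,1] "dog" : PP
    [1,2] "gave" : (S/(S\PP))\PP
  [2,3] "which" : S\PP

S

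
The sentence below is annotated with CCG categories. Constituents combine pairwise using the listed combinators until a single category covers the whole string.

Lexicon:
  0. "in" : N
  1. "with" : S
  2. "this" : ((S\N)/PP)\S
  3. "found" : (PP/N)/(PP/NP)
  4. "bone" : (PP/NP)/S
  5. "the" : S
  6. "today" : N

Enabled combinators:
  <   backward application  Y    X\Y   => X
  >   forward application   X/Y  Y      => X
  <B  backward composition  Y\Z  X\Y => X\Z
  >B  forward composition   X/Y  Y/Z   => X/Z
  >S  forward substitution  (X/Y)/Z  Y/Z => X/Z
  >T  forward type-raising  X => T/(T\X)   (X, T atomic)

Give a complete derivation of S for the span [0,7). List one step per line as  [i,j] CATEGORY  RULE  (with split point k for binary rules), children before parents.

[0,1] N  lex  "in"
[1,2] S  lex  "with"
[2,3] ((S\N)/PP)\S  lex  "this"
[1,3] (S\N)/PP  <  k=2
[3,4] (PP/N)/(PP/NP)  lex  "found"
[4,5] (PP/NP)/S  lex  "bone"
[5,6] S  lex  "the"
[4,6] PP/NP  >  k=5
[3,6] PP/N  >  k=4
[6,7] N  lex  "today"
[3,7] PP  >  k=6
[1,7] S\N  >  k=3
[0,7] S  <  k=1

[0,7] S   <
  [0,1] "in" : N
  [1,7] S\N   >
    [1,3] (S\N)/PP   <
      [1,2] "with" : S
      [2,3] "this" : ((S\N)/PP)\S
    [3,7] PP   >
      [3,6] PP/N   >
        [3,4] "found" : (PP/N)/(PP/NP)
        [4,6] PP/NP   >
          [4,5] "bone" : (PP/NP)/S
          [5,6] "the" : S
      [6,7] "today" : N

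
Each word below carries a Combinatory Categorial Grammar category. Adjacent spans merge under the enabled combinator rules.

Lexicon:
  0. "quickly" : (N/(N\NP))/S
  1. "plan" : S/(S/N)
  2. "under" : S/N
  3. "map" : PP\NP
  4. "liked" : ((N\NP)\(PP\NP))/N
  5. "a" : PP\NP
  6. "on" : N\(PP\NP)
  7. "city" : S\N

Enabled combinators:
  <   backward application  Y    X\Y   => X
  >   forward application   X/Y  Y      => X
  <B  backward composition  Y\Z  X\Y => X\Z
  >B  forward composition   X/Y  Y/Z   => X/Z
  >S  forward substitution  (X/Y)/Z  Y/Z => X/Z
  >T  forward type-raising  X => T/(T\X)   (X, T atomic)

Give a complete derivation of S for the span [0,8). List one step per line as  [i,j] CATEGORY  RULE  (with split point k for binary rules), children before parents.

[0,8] S   <
  [0,7] N   >
    [0,3] N/(N\NP)   >
      [0,1] "quickly" : (N/(N\NP))/S
      [1,3] S   >
        [1,2] "plan" : S/(S/N)
        [2,3] "under" : S/N
    [3,7] N\NP   <
      [3,4] "map" : PP\NP
      [4,7] (N\NP)\(PP\NP)   >
        [4,5] "liked" : ((N\NP)\(PP\NP))/N
        [5,7] N   <
          [5,6] "a" : PP\NP
          [6,7] "on" : N\(PP\NP)
  [7,8] "city" : S\N

[0,1] (N/(N\NP))/S  lex  "quickly"
[1,2] S/(S/N)  lex  "plan"
[2,3] S/N  lex  "under"
[1,3] S  >  k=2
[0,3] N/(N\NP)  >  k=1
[3,4] PP\NP  lex  "map"
[4,5] ((N\NP)\(PP\NP))/N  lex  "liked"
[5,6] PP\NP  lex  "a"
[6,7] N\(PP\NP)  lex  "on"
[5,7] N  <  k=6
[4,7] (N\NP)\(PP\NP)  >  k=5
[3,7] N\NP  <  k=4
[0,7] N  >  k=3
[7,8] S\N  lex  "city"
[0,8] S  <  k=7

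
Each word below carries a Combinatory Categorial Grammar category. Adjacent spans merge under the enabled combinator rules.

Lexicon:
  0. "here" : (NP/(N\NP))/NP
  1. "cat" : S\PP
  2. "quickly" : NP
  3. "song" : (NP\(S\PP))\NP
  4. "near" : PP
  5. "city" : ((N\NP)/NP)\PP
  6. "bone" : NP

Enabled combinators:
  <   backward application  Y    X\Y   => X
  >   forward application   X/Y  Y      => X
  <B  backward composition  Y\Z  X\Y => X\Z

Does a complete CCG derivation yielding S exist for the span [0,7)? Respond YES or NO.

(NP/(N\NP))/NP S\PP NP (NP\(S\PP))\NP PP ((N\NP)/NP)\PP NP
CKY chart[0,7] = {NP}; S ∉ chart

NO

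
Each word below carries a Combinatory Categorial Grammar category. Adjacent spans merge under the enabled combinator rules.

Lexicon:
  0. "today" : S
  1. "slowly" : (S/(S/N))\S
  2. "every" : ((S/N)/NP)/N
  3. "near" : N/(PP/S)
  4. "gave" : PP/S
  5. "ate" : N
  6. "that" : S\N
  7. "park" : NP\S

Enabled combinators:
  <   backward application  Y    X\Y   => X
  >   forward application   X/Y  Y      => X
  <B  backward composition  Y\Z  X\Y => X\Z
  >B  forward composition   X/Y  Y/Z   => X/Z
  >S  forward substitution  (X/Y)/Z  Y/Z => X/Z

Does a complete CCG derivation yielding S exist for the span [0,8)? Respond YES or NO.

[0,8] S   >
  [0,2] S/(S/N)   <
    [0,1] "today" : S
    [1,2] "slowly" : (S/(S/N))\S
  [2,8] S/N   >
    [2,5] (S/N)/NP   >
      [2,3] "every" : ((S/N)/NP)/N
      [3,5] N   >
        [3,4] "near" : N/(PP/S)
        [4,5] "gave" : PP/S
    [5,8] NP   <
      [5,6] "ate" : N
      [6,8] NP\N   <B
        [6,7] "that" : S\N
        [7,8] "park" : NP\S

YES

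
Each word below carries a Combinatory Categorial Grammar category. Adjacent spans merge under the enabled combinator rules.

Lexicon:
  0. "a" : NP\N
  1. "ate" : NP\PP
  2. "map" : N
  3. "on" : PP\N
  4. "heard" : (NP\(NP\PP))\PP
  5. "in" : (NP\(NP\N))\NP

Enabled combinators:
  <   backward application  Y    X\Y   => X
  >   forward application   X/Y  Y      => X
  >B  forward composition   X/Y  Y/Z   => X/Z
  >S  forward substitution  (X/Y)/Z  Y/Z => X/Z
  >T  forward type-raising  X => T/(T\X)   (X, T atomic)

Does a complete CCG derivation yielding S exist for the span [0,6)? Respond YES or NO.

NO

NP\N NP\PP N PP\N (NP\(NP\PP))\PP (NP\(NP\N))\NP
CKY chart[0,6] = {N/(N\NP), NP, NP/(NP\NP), PP/(PP\NP), S/(S\NP)}; S ∉ chart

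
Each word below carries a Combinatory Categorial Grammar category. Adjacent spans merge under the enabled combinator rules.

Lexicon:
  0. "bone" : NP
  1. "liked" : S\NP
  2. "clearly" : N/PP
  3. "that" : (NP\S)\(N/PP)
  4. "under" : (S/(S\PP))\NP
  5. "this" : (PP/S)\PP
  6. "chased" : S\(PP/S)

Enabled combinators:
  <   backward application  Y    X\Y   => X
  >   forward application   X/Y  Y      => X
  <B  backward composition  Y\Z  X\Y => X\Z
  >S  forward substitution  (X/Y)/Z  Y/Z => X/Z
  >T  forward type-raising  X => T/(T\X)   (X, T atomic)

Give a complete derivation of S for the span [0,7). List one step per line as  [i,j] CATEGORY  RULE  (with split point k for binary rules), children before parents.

[0,1] NP  lex  "bone"
[1,2] S\NP  lex  "liked"
[0,2] S  <  k=1
[2,3] N/PP  lex  "clearly"
[3,4] (NP\S)\(N/PP)  lex  "that"
[2,4] NP\S  <  k=3
[0,4] NP  <  k=2
[4,5] (S/(S\PP))\NP  lex  "under"
[0,5] S/(S\PP)  <  k=4
[5,6] (PP/S)\PP  lex  "this"
[6,7] S\(PP/S)  lex  "chased"
[5,7] S\PP  <B  k=6
[0,7] S  >  k=5

[0,7] S   >
  [0,5] S/(S\PP)   <
    [0,4] NP   <
      [0,2] S   <
        [0,1] "bone" : NP
        [1,2] "liked" : S\NP
      [2,4] NP\S   <
        [2,3] "clearly" : N/PP
        [3,4] "that" : (NP\S)\(N/PP)
    [4,5] "under" : (S/(S\PP))\NP
  [5,7] S\PP   <B
    [5,6] "this" : (PP/S)\PP
    [6,7] "chased" : S\(PP/S)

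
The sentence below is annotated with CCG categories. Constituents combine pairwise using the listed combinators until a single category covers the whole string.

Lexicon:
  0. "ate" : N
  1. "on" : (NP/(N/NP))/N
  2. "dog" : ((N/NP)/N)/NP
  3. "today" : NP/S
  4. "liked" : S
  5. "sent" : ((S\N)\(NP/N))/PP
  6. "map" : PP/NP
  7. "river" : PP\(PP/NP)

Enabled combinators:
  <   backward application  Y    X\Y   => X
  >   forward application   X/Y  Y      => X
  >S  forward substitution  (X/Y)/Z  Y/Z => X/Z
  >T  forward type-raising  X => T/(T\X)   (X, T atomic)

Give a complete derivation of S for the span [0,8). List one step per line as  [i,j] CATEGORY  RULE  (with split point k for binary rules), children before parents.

[0,8] S   <
  [0,1] "ate" : N
  [1,8] S\N   <
    [1,5] NP/N   >S
      [1,2] "on" : (NP/(N/NP))/N
      [2,5] (N/NP)/N   >
        [2,3] "dog" : ((N/NP)/N)/NP
        [3,5] NP   >
          [3,4] "today" : NP/S
          [4,5] "liked" : S
    [5,8] (S\N)\(NP/N)   >
      [5,6] "sent" : ((S\N)\(NP/N))/PP
      [6,8] PP   <
        [6,7] "map" : PP/NP
        [7,8] "river" : PP\(PP/NP)

[0,1] N  lex  "ate"
[1,2] (NP/(N/NP))/N  lex  "on"
[2,3] ((N/NP)/N)/NP  lex  "dog"
[3,4] NP/S  lex  "today"
[4,5] S  lex  "liked"
[3,5] NP  >  k=4
[2,5] (N/NP)/N  >  k=3
[1,5] NP/N  >S  k=2
[5,6] ((S\N)\(NP/N))/PP  lex  "sent"
[6,7] PP/NP  lex  "map"
[7,8] PP\(PP/NP)  lex  "river"
[6,8] PP  <  k=7
[5,8] (S\N)\(NP/N)  >  k=6
[1,8] S\N  <  k=5
[0,8] S  <  k=1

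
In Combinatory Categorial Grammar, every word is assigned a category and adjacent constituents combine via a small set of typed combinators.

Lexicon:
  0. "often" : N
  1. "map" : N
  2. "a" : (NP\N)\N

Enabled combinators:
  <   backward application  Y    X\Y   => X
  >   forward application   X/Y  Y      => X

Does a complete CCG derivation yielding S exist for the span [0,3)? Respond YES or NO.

NO

N N (NP\N)\N
CKY chart[0,3] = {NP}; S ∉ chart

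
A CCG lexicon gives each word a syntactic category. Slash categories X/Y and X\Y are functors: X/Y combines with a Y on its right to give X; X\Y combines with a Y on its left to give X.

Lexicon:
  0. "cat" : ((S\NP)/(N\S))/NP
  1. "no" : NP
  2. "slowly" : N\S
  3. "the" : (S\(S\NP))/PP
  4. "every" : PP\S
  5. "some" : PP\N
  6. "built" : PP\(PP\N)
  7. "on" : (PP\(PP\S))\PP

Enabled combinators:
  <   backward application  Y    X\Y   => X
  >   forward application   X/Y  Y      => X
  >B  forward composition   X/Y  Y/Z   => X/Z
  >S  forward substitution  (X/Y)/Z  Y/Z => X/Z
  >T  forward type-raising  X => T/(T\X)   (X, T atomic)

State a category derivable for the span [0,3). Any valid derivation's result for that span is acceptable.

S\NP

[0,8] S   <
  [0,3] S\NP   >
    [0,2] (S\NP)/(N\S)   >
      [0,1] "cat" : ((S\NP)/(N\S))/NP
      [1,2] "no" : NP
    [2,3] "slowly" : N\S
  [3,8] S\(S\NP)   >
    [3,4] "the" : (S\(S\NP))/PP
    [4,8] PP   <
      [4,5] "every" : PP\S
      [5,8] PP\(PP\S)   <
        [5,7] PP   <
          [5,6] "some" : PP\N
          [6,7] "built" : PP\(PP\N)
        [7,8] "on" : (PP\(PP\S))\PP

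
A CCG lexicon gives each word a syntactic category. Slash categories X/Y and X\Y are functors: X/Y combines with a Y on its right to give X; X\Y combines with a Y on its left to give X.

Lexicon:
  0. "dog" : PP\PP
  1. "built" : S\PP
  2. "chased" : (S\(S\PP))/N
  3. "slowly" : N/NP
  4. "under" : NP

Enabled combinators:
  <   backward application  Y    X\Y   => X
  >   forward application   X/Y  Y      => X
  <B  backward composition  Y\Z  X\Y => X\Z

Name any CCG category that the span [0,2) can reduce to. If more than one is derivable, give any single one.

S\PP

[0,5] S   <
  [0,2] S\PP   <B
    [0,1] "dog" : PP\PP
    [1,2] "built" : S\PP
  [2,5] S\(S\PP)   >
    [2,3] "chased" : (S\(S\PP))/N
    [3,5] N   >
      [3,4] "slowly" : N/NP
      [4,5] "under" : NP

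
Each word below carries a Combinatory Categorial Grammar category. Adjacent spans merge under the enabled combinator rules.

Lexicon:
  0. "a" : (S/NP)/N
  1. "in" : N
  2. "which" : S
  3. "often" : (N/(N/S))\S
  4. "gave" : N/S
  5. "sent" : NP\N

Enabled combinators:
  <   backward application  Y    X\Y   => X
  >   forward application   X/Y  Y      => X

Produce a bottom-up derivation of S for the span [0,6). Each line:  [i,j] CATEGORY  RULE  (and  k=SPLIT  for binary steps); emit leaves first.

[0,6] S   >
  [0,2] S/NP   >
    [0,1] "a" : (S/NP)/N
    [1,2] "in" : N
  [2,6] NP   <
    [2,5] N   >
      [2,4] N/(N/S)   <
        [2,3] "which" : S
        [3,4] "often" : (N/(N/S))\S
      [4,5] "gave" : N/S
    [5,6] "sent" : NP\N

[0,1] (S/NP)/N  lex  "a"
[1,2] N  lex  "in"
[0,2] S/NP  >  k=1
[2,3] S  lex  "which"
[3,4] (N/(N/S))\S  lex  "often"
[2,4] N/(N/S)  <  k=3
[4,5] N/S  lex  "gave"
[2,5] N  >  k=4
[5,6] NP\N  lex  "sent"
[2,6] NP  <  k=5
[0,6] S  >  k=2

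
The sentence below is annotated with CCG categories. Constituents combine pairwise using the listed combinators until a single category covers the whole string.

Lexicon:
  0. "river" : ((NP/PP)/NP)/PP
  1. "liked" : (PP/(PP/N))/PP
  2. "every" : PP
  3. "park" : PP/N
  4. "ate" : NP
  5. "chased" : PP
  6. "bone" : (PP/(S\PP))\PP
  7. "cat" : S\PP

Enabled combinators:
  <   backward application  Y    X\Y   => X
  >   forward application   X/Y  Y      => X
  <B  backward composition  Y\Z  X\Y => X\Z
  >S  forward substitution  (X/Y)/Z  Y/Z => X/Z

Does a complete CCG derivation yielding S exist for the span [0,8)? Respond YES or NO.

NO

((NP/PP)/NP)/PP (PP/(PP/N))/PP PP PP/N NP PP (PP/(S\PP))\PP S\PP
CKY chart[0,8] = {NP}; S ∉ chart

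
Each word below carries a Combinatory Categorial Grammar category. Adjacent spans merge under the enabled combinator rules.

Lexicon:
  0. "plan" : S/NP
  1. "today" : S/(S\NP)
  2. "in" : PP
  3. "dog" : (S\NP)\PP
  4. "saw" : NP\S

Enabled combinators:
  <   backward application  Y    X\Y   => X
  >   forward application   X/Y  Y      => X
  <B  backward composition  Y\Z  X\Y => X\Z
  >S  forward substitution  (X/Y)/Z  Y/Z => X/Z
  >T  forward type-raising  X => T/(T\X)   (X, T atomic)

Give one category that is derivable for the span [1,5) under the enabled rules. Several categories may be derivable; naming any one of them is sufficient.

NP

[0,5] S   >
  [0,1] "plan" : S/NP
  [1,5] NP   <
    [1,4] S   >
      [1,2] "today" : S/(S\NP)
      [2,4] S\NP   <
        [2,3] "in" : PP
        [3,4] "dog" : (S\NP)\PP
    [4,5] "saw" : NP\S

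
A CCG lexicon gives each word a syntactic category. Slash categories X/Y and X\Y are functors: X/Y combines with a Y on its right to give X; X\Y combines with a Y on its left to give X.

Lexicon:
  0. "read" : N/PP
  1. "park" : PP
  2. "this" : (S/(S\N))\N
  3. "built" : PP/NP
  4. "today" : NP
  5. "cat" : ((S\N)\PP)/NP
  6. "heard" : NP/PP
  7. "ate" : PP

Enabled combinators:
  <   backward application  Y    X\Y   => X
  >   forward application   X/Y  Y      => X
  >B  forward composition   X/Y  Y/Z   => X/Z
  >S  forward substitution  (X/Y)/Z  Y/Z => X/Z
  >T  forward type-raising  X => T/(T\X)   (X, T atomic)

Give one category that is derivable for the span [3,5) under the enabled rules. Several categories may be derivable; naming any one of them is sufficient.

PP

[0,8] S   >
  [0,3] S/(S\N)   <
    [0,2] N   >
      [0,1] "read" : N/PP
      [1,2] "park" : PP
    [2,3] "this" : (S/(S\N))\N
  [3,8] S\N   <
    [3,5] PP   >
      [3,4] "built" : PP/NP
      [4,5] "today" : NP
    [5,8] (S\N)\PP   >
      [5,6] "cat" : ((S\N)\PP)/NP
      [6,8] NP   >
        [6,7] "heard" : NP/PP
        [7,8] "ate" : PP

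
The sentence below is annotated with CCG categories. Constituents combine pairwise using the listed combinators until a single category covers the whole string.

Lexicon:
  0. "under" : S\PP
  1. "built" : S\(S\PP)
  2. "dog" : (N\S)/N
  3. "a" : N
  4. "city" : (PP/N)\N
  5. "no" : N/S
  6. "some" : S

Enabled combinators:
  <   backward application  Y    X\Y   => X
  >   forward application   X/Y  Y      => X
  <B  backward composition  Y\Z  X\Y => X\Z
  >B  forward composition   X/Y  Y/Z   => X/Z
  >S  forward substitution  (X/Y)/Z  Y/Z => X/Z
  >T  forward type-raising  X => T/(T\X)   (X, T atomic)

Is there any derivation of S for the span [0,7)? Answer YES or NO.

NO

S\PP S\(S\PP) (N\S)/N N (PP/N)\N N/S S
CKY chart[0,7] = {N/(N\PP), NP/(NP\PP), PP, PP/(N\N), PP/(PP\PP), PP/(S\S), S/(S\PP)}; S ∉ chart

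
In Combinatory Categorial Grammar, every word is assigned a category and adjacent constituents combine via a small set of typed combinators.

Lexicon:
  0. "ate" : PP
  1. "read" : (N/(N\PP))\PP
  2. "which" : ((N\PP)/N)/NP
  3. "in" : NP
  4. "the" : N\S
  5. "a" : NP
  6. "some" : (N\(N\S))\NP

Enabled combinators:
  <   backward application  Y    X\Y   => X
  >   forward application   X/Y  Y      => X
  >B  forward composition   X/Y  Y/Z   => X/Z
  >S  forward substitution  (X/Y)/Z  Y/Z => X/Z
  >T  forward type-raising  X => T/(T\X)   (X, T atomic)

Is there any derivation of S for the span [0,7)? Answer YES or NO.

NO

PP (N/(N\PP))\PP ((N\PP)/N)/NP NP N\S NP (N\(N\S))\NP
CKY chart[0,7] = {N, N/(N\N), NP/(NP\N), PP/(PP\N), S/(S\N)}; S ∉ chart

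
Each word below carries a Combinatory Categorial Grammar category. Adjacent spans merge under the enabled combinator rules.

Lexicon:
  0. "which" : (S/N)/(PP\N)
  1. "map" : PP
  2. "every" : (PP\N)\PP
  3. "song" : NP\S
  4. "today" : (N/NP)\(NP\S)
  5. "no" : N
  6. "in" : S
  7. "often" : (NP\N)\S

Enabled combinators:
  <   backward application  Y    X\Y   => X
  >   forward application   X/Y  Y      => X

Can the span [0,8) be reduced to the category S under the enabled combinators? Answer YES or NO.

YES

[0,8] S   >
  [0,3] S/N   >
    [0,1] "which" : (S/N)/(PP\N)
    [1,3] PP\N   <
      [1,2] "map" : PP
      [2,3] "every" : (PP\N)\PP
  [3,8] N   >
    [3,5] N/NP   <
      [3,4] "song" : NP\S
      [4,5] "today" : (N/NP)\(NP\S)
    [5,8] NP   <
      [5,6] "no" : N
      [6,8] NP\N   <
        [6,7] "in" : S
        [7,8] "often" : (NP\N)\S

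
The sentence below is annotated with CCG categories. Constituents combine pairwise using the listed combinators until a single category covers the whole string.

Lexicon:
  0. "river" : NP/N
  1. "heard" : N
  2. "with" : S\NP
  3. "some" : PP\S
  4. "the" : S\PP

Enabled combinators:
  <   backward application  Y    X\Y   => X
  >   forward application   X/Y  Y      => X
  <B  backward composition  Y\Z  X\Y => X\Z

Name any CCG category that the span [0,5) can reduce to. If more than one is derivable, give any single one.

S

[0,5] S   <
  [0,2] NP   >
    [0,1] "river" : NP/N
    [1,2] "heard" : N
  [2,5] S\NP   <B
    [2,3] "with" : S\NP
    [3,5] S\S   <B
      [3,4] "some" : PP\S
      [4,5] "the" : S\PP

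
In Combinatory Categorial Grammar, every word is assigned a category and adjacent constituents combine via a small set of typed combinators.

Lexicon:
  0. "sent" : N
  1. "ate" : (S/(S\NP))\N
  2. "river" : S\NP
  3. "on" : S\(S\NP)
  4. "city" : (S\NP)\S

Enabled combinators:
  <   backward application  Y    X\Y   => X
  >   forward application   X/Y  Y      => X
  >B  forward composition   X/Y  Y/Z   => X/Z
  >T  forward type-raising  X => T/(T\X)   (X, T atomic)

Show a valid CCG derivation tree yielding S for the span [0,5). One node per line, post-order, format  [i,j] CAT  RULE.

[0,5] S   >
  [0,2] S/(S\NP)   <
    [0,1] "sent" : N
    [1,2] "ate" : (S/(S\NP))\N
  [2,5] S\NP   <
    [2,4] S   <
      [2,3] "river" : S\NP
      [3,4] "on" : S\(S\NP)
    [4,5] "city" : (S\NP)\S

[0,1] N  lex  "sent"
[1,2] (S/(S\NP))\N  lex  "ate"
[0,2] S/(S\NP)  <  k=1
[2,3] S\NP  lex  "river"
[3,4] S\(S\NP)  lex  "on"
[2,4] S  <  k=3
[4,5] (S\NP)\S  lex  "city"
[2,5] S\NP  <  k=4
[0,5] S  >  k=2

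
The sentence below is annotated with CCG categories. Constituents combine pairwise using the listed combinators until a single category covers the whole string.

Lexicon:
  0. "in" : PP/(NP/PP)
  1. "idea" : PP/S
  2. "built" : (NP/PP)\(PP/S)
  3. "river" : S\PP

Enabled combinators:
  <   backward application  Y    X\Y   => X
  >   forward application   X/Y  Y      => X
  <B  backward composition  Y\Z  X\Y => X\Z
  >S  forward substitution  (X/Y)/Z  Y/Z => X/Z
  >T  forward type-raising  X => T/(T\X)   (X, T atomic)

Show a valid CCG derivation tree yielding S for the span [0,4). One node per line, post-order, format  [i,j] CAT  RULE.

[0,4] S   <
  [0,3] PP   >
    [0,1] "in" : PP/(NP/PP)
    [1,3] NP/PP   <
      [1,2] "idea" : PP/S
      [2,3] "built" : (NP/PP)\(PP/S)
  [3,4] "river" : S\PP

[0,1] PP/(NP/PP)  lex  "in"
[1,2] PP/S  lex  "idea"
[2,3] (NP/PP)\(PP/S)  lex  "built"
[1,3] NP/PP  <  k=2
[0,3] PP  >  k=1
[3,4] S\PP  lex  "river"
[0,4] S  <  k=3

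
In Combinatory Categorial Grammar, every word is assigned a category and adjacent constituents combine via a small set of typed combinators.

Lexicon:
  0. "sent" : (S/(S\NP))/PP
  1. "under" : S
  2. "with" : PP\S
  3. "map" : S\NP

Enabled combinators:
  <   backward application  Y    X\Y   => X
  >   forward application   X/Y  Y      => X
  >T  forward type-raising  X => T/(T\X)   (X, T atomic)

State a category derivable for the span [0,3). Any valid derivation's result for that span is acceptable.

[0,4] S   >
  [0,3] S/(S\NP)   >
    [0,1] "sent" : (S/(S\NP))/PP
    [1,3] PP   <
      [1,2] "under" : S
      [2,3] "with" : PP\S
  [3,4] "map" : S\NP

S/(S\NP)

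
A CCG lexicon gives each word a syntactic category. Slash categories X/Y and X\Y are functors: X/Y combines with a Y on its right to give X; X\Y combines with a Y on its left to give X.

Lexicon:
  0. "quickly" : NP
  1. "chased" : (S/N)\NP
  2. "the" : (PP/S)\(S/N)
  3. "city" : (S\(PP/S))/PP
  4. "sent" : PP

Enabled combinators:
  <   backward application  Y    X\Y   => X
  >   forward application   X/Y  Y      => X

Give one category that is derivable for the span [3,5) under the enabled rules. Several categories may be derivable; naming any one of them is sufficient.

[0,5] S   <
  [0,3] PP/S   <
    [0,2] S/N   <
      [0,1] "quickly" : NP
      [1,2] "chased" : (S/N)\NP
    [2,3] "the" : (PP/S)\(S/N)
  [3,5] S\(PP/S)   >
    [3,4] "city" : (S\(PP/S))/PP
    [4,5] "sent" : PP

S\(PP/S)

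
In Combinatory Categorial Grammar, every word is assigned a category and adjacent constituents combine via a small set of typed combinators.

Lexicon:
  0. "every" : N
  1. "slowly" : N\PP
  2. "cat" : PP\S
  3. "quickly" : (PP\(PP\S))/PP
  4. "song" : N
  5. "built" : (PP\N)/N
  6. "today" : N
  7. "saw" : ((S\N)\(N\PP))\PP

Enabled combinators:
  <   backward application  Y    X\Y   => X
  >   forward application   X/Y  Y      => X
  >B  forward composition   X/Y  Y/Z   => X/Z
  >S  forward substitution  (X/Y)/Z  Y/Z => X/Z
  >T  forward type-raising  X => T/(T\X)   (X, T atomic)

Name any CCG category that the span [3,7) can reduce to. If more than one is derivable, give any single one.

PP\(PP\S)

[0,8] S   >
  [0,1] S/(S\N)   >T
    [0,1] "every" : N
  [1,8] S\N   <
    [1,2] "slowly" : N\PP
    [2,8] (S\N)\(N\PP)   <
      [2,7] PP   <
        [2,3] "cat" : PP\S
        [3,7] PP\(PP\S)   >
          [3,4] "quickly" : (PP\(PP\S))/PP
          [4,7] PP   <
            [4,5] "song" : N
            [5,7] PP\N   >
              [5,6] "built" : (PP\N)/N
              [6,7] "today" : N
      [7,8] "saw" : ((S\N)\(N\PP))\PP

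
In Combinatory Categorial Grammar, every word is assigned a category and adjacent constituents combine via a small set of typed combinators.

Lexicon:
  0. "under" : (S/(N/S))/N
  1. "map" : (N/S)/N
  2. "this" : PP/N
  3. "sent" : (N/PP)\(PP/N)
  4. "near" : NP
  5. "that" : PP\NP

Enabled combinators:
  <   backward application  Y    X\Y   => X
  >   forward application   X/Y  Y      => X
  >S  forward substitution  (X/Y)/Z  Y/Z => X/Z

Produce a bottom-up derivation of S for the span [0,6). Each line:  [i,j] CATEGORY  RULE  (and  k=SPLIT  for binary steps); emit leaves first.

[0,1] (S/(N/S))/N  lex  "under"
[1,2] (N/S)/N  lex  "map"
[0,2] S/N  >S  k=1
[2,3] PP/N  lex  "this"
[3,4] (N/PP)\(PP/N)  lex  "sent"
[2,4] N/PP  <  k=3
[4,5] NP  lex  "near"
[5,6] PP\NP  lex  "that"
[4,6] PP  <  k=5
[2,6] N  >  k=4
[0,6] S  >  k=2

[0,6] S   >
  [0,2] S/N   >S
    [0,1] "under" : (S/(N/S))/N
    [1,2] "map" : (N/S)/N
  [2,6] N   >
    [2,4] N/PP   <
      [2,3] "this" : PP/N
      [3,4] "sent" : (N/PP)\(PP/N)
    [4,6] PP   <
      [4,5] "near" : NP
      [5,6] "that" : PP\NP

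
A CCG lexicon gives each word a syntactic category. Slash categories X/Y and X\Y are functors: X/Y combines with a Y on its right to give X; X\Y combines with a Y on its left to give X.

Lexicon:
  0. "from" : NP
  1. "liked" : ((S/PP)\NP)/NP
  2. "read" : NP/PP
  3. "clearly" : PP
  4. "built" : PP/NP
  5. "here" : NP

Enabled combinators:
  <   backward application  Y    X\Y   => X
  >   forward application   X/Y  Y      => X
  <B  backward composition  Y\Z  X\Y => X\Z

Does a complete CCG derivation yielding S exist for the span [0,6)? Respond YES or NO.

[0,6] S   >
  [0,4] S/PP   <
    [0,1] "from" : NP
    [1,4] (S/PP)\NP   >
      [1,2] "liked" : ((S/PP)\NP)/NP
      [2,4] NP   >
        [2,3] "read" : NP/PP
        [3,4] "clearly" : PP
  [4,6] PP   >
    [4,5] "built" : PP/NP
    [5,6] "here" : NP

YES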